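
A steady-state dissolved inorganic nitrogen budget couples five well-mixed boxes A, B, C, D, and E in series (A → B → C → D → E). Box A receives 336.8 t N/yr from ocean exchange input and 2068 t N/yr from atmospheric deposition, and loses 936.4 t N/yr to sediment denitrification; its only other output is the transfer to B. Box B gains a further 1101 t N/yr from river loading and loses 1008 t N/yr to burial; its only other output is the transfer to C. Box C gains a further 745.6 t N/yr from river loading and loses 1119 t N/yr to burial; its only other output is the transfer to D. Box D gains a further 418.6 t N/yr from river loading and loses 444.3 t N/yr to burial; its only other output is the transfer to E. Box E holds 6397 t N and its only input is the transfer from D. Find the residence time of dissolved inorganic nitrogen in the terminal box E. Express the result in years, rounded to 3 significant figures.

5.50 yr

Box A: F(A→B) = (336.8 + 2068) − 936.4 = 1468.4 t N/yr.
Box B: F(B→C) = (1468.4 + 1101) − 1008 = 1561.4 t N/yr.
Box C: F(C→D) = (1561.4 + 745.6) − 1119 = 1188.0 t N/yr.
Box D: F(D→E) = (1188.0 + 418.6) − 444.3 = 1162.3 t N/yr.
Box E throughput = its input = 1162.3 t N/yr; τ = 6397 / 1162.3 = 5.504 yr.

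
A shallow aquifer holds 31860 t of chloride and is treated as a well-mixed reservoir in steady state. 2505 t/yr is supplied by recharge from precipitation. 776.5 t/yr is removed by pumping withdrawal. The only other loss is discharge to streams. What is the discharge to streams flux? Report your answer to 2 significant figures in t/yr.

At steady state ΣF_in = ΣF_out.
ΣF_in = 2505.0 t/yr.
Discharge to streams flux = ΣF_in − (776.5) = 2505.0 − 776.5 = 1728 t/yr.

1700 t/yr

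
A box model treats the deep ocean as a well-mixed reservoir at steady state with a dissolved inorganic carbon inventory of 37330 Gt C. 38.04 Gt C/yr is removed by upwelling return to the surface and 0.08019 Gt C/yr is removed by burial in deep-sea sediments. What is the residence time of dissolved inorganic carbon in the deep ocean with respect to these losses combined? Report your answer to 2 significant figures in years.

Total removal = 38.04 + 0.08019 = 38.120 Gt C/yr.
τ = M / ΣF_out = 37330 / 38.120 = 979.3 yr.

980 yr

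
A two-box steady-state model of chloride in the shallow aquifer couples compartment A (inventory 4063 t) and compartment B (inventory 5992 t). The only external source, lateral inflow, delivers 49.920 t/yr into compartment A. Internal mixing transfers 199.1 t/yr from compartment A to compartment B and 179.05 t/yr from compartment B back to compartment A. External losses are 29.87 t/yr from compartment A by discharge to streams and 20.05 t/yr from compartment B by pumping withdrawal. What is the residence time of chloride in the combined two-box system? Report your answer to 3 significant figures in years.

Treat the two boxes together as one reservoir: the mixing fluxes between them are internal recycling, so τ = ΣM / Σ(external losses).
M_total = 4063 + 5992 = 10055 t.
ΣF_external_out = 29.87 + 20.05 = 49.920 t/yr.
τ = M_total / ΣF_ext = 10055 / 49.920 = 201.4 yr.

201 yr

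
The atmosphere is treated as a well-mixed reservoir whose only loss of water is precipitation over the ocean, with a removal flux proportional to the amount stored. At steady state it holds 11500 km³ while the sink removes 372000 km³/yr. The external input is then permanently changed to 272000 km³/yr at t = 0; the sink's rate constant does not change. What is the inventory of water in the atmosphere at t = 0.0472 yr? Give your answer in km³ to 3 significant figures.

The sink rate constant is k = F₀/M₀ = 372000/11500 = 32.35 yr⁻¹.
Solving dM/dt = F₁ − kM with M(0) = M₀ gives M(t) = F₁/k + (M₀ − F₁/k)·e^(−kt).
F₁/k = 272000/32.35 = 8408.6 km³; kt = 32.35 × 0.0472 = 1.527, e^(−kt) = 0.2172.
M(0.0472) = 8408.6 + (11500 − 8408.6) × 0.2172 = 8408.6 + 671.5 = 9080.1 km³.

9080 km³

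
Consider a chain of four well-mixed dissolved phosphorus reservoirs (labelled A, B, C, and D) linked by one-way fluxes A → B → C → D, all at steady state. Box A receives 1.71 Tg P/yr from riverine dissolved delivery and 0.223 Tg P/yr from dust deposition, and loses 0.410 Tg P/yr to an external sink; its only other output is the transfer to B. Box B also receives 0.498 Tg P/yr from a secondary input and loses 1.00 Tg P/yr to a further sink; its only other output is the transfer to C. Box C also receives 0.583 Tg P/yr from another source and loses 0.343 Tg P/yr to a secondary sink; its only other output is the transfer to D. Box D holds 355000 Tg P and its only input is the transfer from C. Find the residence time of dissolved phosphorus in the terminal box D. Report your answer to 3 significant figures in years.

Box A: F(A→B) = (1.71 + 0.223) − 0.410 = 1.5230 Tg P/yr.
Box B: F(B→C) = (1.5230 + 0.498) − 1.00 = 1.0210 Tg P/yr.
Box C: F(C→D) = (1.0210 + 0.583) − 0.343 = 1.2610 Tg P/yr.
Box D throughput = its input = 1.2610 Tg P/yr; τ = 355000 / 1.2610 = 281500 yr.

282000 yr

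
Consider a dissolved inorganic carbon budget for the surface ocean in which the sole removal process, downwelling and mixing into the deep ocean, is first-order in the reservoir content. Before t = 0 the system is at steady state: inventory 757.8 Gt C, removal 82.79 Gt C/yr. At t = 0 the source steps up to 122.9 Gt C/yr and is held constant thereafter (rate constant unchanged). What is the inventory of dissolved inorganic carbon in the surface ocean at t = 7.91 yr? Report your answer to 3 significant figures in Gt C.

970 Gt C

Residence time τ = M₀/F₀ = 9.153 yr. The eventual steady state is M_∞ = M₀·(F₁/F₀) = 757.8 × 122.9/82.79 = 1124.9 Gt C.
The anomaly ΔM(t) = M(t) − M_∞ decays as ΔM₀·e^(−t/τ) with ΔM₀ = 757.8 − 1124.9 = −367.1 Gt C.
At t = 7.91 yr, e^(−t/τ) = e^(−0.8642) = 0.4214, so ΔM = −154.7 Gt C and M = 1124.9 − 154.7 = 970.23 Gt C.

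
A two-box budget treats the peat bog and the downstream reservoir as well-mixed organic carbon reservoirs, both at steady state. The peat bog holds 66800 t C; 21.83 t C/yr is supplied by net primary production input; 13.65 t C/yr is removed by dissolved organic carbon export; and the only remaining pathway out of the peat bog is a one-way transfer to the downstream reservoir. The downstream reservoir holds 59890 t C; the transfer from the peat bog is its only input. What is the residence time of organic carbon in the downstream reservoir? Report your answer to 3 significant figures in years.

7320 yr

Balance the peat bog: ΣF_in = 21.830 t C/yr.
Transfer to the downstream reservoir = ΣF_in − (13.65) = 8.1800 t C/yr.
At steady state the output of the downstream reservoir equals its input, 8.1800 t C/yr.
τ = M / F = 59890 / 8.1800 = 7322 yr.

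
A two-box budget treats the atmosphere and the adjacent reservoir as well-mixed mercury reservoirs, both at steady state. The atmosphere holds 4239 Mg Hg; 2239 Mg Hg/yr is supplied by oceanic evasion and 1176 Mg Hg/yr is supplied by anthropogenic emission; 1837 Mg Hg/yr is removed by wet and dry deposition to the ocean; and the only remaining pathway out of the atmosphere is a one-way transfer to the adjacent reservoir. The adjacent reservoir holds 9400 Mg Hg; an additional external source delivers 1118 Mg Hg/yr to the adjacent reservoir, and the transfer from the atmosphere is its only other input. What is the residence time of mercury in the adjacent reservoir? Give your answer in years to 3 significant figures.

Balance the atmosphere: ΣF_in = 2239 + 1176 = 3415.0 Mg Hg/yr.
Transfer to the adjacent reservoir = ΣF_in − (1837) = 1578.0 Mg Hg/yr.
Total input to the adjacent reservoir = 1578.0 + 1118 = 2696.0 Mg Hg/yr; at steady state this equals its total output.
τ = M / F = 9400 / 2696.0 = 3.487 yr.

3.49 yr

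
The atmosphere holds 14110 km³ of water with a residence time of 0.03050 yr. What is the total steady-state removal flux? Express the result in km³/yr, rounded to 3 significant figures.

463000 km³/yr

F = M / τ = 14110 / 0.03050 = 462600 km³/yr.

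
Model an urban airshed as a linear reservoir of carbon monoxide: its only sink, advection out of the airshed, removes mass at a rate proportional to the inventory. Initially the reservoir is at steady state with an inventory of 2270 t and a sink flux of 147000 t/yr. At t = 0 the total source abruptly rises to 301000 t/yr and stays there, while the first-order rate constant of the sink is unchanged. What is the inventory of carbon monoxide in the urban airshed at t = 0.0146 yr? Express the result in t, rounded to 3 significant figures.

Residence time τ = M₀/F₀ = 0.01544 yr. The eventual steady state is M_∞ = M₀·(F₁/F₀) = 2270 × 301000/147000 = 4648.1 t.
The anomaly ΔM(t) = M(t) − M_∞ decays as ΔM₀·e^(−t/τ) with ΔM₀ = 2270 − 4648.1 = −2378 t.
At t = 0.0146 yr, e^(−t/τ) = e^(−0.9455) = 0.3885, so ΔM = −923.9 t and M = 4648.1 − 923.9 = 3724.2 t.

3720 t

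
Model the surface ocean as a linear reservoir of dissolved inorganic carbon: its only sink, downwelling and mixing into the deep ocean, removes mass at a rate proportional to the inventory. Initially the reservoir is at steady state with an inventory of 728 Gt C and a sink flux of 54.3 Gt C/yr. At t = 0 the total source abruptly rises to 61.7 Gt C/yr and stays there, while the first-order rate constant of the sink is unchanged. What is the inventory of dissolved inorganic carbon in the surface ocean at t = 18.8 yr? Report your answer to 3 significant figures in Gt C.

803 Gt C

τ = M₀/F₀ = 728/54.3 = 13.41 yr; rate constant k = 1/τ.
New steady state M_∞ = F₁/k = F₁·τ = 61.7 × 13.41 = 827.21 Gt C.
M(t) = M_∞ + (M₀ − M_∞)·e^(−t/τ); t/τ = 18.8/13.41 = 1.402, so e^(−t/τ) = 0.2460.
M(t) = 827.21 − 99.21 × 0.2460 = 802.80 Gt C.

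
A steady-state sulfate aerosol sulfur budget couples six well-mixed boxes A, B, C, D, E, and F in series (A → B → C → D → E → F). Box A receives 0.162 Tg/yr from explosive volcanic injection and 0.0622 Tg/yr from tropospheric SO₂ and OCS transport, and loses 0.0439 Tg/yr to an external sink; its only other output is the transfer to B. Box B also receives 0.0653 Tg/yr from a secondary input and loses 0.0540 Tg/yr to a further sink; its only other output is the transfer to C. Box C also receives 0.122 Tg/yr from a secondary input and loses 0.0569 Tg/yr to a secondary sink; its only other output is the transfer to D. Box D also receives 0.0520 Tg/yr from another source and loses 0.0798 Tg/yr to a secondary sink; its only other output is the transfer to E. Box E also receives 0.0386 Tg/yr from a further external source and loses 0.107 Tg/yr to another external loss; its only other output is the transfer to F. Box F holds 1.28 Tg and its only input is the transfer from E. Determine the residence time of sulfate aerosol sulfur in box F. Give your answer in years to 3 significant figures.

7.98 yr

Box A: F(A→B) = (0.162 + 0.0622) − 0.0439 = 0.18030 Tg/yr.
Box B: F(B→C) = (0.18030 + 0.0653) − 0.0540 = 0.19160 Tg/yr.
Box C: F(C→D) = (0.19160 + 0.122) − 0.0569 = 0.25670 Tg/yr.
Box D: F(D→E) = (0.25670 + 0.0520) − 0.0798 = 0.22890 Tg/yr.
Box E: F(E→F) = (0.22890 + 0.0386) − 0.107 = 0.16050 Tg/yr.
Box F throughput = its input = 0.16050 Tg/yr; τ = 1.28 / 0.16050 = 7.975 yr.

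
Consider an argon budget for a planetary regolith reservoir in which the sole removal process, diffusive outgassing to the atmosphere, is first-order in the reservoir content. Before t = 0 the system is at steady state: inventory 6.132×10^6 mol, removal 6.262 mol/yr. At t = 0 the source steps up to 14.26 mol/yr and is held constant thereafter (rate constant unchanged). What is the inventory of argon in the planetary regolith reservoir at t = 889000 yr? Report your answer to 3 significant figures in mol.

Residence time τ = M₀/F₀ = 979200 yr. The eventual steady state is M_∞ = M₀·(F₁/F₀) = 6.132×10^6 × 14.26/6.262 = 1.3964×10^7 mol.
The anomaly ΔM(t) = M(t) − M_∞ decays as ΔM₀·e^(−t/τ) with ΔM₀ = 6.132×10^6 − 1.3964×10^7 = −7.832×10^6 mol.
At t = 889000 yr, e^(−t/τ) = e^(−0.9078) = 0.4034, so ΔM = −3.159×10^6 mol and M = 1.3964×10^7 − 3.159×10^6 = 1.0805×10^7 mol.

1.08×10^7 mol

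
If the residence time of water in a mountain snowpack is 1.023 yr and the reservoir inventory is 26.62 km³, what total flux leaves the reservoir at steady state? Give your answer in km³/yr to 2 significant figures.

26 km³/yr

F = M / τ = 26.62 / 1.023 = 26.02 km³/yr.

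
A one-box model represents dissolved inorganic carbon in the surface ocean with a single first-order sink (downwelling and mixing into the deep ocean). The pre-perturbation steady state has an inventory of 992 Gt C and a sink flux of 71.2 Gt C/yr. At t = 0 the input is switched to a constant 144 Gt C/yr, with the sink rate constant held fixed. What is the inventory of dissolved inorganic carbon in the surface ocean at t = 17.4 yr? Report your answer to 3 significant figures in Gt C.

τ = M₀/F₀ = 992/71.2 = 13.93 yr; rate constant k = 1/τ.
New steady state M_∞ = F₁/k = F₁·τ = 144 × 13.93 = 2006.3 Gt C.
M(t) = M_∞ + (M₀ − M_∞)·e^(−t/τ); t/τ = 17.4/13.93 = 1.249, so e^(−t/τ) = 0.2868.
M(t) = 2006.3 − 1014 × 0.2868 = 1715.4 Gt C.

1720 Gt C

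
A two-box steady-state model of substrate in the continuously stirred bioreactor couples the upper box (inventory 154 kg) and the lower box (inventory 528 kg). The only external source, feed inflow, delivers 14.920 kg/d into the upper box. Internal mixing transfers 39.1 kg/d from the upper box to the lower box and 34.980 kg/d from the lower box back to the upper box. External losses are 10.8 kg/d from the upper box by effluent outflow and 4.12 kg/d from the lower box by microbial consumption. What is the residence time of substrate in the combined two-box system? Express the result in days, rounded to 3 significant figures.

Residence time in the combined system uses the total inventory and the total *external* removal — internal exchanges between the two boxes cancel.
M_total = 154 + 528 = 682.00 kg.
ΣF_external_out = 10.8 + 4.12 = 14.920 kg/d.
τ = M_total / ΣF_ext = 682.00 / 14.920 = 45.71 d.

45.7 d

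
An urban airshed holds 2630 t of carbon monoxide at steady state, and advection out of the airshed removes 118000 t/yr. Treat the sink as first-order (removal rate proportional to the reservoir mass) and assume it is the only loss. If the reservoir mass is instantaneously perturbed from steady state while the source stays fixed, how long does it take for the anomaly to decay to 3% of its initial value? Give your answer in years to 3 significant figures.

For a linear reservoir the anomaly decays as exp(−t/τ) with τ = M/F = 2630/118000 = 0.02229 yr.
exp(−t/τ) = 0.03 ⇒ t = −τ ln(0.03) = 0.02229 × 3.507 = 0.07815 yr.

0.0782 yr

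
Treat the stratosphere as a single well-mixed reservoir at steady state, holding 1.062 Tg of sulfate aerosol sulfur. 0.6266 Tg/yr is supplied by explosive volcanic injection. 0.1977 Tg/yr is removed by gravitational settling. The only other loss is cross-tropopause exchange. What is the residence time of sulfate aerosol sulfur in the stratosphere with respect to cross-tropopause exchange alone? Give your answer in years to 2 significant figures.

2.5 yr

At steady state ΣF_in = ΣF_out.
ΣF_in = 0.62660 Tg/yr.
Cross-tropopause exchange flux = ΣF_in − (0.1977) = 0.62660 − 0.1977 = 0.4289 Tg/yr.
τ = M / F = 1.062 / 0.4289 = 2.476 yr.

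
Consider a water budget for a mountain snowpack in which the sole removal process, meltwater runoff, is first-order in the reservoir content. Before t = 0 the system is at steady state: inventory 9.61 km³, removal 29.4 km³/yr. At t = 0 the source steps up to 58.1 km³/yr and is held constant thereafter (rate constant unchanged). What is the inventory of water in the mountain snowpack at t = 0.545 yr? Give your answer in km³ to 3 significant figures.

The sink rate constant is k = F₀/M₀ = 29.4/9.61 = 3.059 yr⁻¹.
Solving dM/dt = F₁ − kM with M(0) = M₀ gives M(t) = F₁/k + (M₀ − F₁/k)·e^(−kt).
F₁/k = 58.1/3.059 = 18.991 km³; kt = 3.059 × 0.545 = 1.667, e^(−kt) = 0.1888.
M(0.545) = 18.991 + (9.61 − 18.991) × 0.1888 = 18.991 − 1.771 = 17.220 km³.

17.2 km³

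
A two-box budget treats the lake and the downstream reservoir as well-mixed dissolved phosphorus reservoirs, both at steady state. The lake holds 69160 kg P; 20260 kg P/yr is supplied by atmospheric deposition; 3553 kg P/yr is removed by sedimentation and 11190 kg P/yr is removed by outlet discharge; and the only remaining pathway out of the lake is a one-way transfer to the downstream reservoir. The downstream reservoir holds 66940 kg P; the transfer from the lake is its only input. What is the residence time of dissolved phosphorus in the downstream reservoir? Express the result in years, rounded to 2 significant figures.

Balance the lake: ΣF_in = 20260 kg P/yr.
Transfer to the downstream reservoir = ΣF_in − (3553 + 11190) = 5517.0 kg P/yr.
At steady state the output of the downstream reservoir equals its input, 5517.0 kg P/yr.
τ = M / F = 66940 / 5517.0 = 12.13 yr.

12 yr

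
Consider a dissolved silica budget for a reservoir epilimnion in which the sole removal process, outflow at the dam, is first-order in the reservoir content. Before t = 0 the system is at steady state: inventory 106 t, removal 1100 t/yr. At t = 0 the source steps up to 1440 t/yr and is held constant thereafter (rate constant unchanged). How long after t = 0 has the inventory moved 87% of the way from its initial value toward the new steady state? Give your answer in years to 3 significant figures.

0.197 yr

τ = M₀/F₀ = 106/1100 = 0.09636 yr.
The remaining gap fraction is e^(−t/τ); 87% covered ⇒ e^(−t/τ) = 0.130.
t = −τ ln(0.130) = 0.09636 × 2.040 = 0.1966 yr.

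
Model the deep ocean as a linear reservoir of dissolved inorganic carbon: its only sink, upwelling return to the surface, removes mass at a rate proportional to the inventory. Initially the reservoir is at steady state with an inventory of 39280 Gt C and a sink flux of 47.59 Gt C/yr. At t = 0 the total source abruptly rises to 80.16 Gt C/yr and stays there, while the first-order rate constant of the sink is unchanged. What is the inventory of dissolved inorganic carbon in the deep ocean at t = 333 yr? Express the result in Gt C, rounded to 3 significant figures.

Residence time τ = M₀/F₀ = 825.4 yr. The eventual steady state is M_∞ = M₀·(F₁/F₀) = 39280 × 80.16/47.59 = 66163 Gt C.
The anomaly ΔM(t) = M(t) − M_∞ decays as ΔM₀·e^(−t/τ) with ΔM₀ = 39280 − 66163 = −26880 Gt C.
At t = 333 yr, e^(−t/τ) = e^(−0.4034) = 0.6680, so ΔM = −17960 Gt C and M = 66163 − 17960 = 48205 Gt C.

48200 Gt C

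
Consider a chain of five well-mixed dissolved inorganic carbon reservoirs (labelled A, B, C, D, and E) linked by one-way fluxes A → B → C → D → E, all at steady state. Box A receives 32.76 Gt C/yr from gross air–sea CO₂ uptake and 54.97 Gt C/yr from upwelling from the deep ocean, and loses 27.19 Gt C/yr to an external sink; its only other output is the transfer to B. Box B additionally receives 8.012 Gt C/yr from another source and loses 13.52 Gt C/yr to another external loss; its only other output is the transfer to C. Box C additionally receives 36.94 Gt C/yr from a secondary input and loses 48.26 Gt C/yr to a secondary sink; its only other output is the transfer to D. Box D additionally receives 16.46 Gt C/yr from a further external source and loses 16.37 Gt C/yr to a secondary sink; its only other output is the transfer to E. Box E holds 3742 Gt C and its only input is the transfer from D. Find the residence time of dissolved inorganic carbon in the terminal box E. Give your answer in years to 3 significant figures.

85.4 yr

Box A: F(A→B) = (32.76 + 54.97) − 27.19 = 60.540 Gt C/yr.
Box B: F(B→C) = (60.540 + 8.012) − 13.52 = 55.032 Gt C/yr.
Box C: F(C→D) = (55.032 + 36.94) − 48.26 = 43.712 Gt C/yr.
Box D: F(D→E) = (43.712 + 16.46) − 16.37 = 43.802 Gt C/yr.
Box E throughput = its input = 43.802 Gt C/yr; τ = 3742 / 43.802 = 85.43 yr.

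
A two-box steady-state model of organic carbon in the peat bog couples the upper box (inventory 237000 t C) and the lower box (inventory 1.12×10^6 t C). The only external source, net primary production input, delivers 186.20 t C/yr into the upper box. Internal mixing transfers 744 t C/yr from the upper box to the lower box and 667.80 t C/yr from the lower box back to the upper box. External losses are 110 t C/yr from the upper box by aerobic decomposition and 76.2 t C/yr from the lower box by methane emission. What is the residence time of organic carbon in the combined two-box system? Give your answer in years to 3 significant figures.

Residence time in the combined system uses the total inventory and the total *external* removal — internal exchanges between the two boxes cancel.
M_total = 237000 + 1.12×10^6 = 1.3570×10^6 t C.
ΣF_external_out = 110 + 76.2 = 186.20 t C/yr.
τ = M_total / ΣF_ext = 1.3570×10^6 / 186.20 = 7288 yr.

7290 yr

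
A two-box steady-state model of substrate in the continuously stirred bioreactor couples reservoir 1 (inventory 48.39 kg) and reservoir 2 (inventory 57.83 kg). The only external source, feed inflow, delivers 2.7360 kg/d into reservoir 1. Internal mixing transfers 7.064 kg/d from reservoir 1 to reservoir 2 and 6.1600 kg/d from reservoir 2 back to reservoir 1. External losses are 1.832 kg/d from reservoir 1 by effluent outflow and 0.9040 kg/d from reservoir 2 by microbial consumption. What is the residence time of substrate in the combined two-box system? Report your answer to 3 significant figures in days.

Treat the two boxes together as one reservoir: the mixing fluxes between them are internal recycling, so τ = ΣM / Σ(external losses).
M_total = 48.39 + 57.83 = 106.22 kg.
ΣF_external_out = 1.832 + 0.9040 = 2.7360 kg/d.
τ = M_total / ΣF_ext = 106.22 / 2.7360 = 38.82 d.

38.8 d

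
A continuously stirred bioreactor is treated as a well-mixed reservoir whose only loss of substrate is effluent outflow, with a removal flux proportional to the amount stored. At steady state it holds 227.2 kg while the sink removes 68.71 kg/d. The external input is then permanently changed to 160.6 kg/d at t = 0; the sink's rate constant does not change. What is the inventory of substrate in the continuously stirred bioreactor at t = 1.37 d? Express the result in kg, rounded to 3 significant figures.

330 kg

Residence time τ = M₀/F₀ = 3.307 d. The eventual steady state is M_∞ = M₀·(F₁/F₀) = 227.2 × 160.6/68.71 = 531.05 kg.
The anomaly ΔM(t) = M(t) − M_∞ decays as ΔM₀·e^(−t/τ) with ΔM₀ = 227.2 − 531.05 = −303.8 kg.
At t = 1.37 d, e^(−t/τ) = e^(−0.4143) = 0.6608, so ΔM = −200.8 kg and M = 531.05 − 200.8 = 330.27 kg.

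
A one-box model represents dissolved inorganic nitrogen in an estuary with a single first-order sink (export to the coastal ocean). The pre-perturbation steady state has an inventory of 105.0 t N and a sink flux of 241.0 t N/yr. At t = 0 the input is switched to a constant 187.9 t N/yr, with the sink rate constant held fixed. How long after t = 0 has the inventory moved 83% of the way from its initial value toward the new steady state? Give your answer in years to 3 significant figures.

τ = M₀/F₀ = 105.0/241.0 = 0.4357 yr.
The remaining gap fraction is e^(−t/τ); 83% covered ⇒ e^(−t/τ) = 0.170.
t = −τ ln(0.170) = 0.4357 × 1.772 = 0.7720 yr.

0.772 yr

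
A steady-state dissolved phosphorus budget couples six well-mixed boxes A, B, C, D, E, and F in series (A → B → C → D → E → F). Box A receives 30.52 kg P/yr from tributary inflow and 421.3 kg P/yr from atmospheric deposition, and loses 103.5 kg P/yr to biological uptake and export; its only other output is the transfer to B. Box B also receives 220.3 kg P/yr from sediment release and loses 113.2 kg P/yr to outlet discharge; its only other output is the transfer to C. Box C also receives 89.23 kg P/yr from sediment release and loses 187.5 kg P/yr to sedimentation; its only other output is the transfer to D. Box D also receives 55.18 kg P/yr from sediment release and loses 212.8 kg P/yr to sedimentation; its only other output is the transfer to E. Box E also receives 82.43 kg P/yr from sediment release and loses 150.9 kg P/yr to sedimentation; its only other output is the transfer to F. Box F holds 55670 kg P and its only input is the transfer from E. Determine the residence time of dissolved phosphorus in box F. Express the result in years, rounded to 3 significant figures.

425 yr

Box A: F(A→B) = (30.52 + 421.3) − 103.5 = 348.32 kg P/yr.
Box B: F(B→C) = (348.32 + 220.3) − 113.2 = 455.42 kg P/yr.
Box C: F(C→D) = (455.42 + 89.23) − 187.5 = 357.15 kg P/yr.
Box D: F(D→E) = (357.15 + 55.18) − 212.8 = 199.53 kg P/yr.
Box E: F(E→F) = (199.53 + 82.43) − 150.9 = 131.06 kg P/yr.
Box F throughput = its input = 131.06 kg P/yr; τ = 55670 / 131.06 = 424.8 yr.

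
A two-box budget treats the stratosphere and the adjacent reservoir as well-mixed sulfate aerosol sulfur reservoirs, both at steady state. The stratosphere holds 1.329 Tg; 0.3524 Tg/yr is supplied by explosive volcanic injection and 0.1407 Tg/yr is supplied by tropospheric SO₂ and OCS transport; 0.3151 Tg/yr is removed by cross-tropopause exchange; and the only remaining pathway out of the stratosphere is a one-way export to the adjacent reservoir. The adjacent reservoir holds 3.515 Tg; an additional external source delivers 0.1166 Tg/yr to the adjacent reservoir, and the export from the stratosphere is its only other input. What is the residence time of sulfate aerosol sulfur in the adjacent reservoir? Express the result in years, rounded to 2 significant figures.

12 yr

Balance the stratosphere: ΣF_in = 0.3524 + 0.1407 = 0.49310 Tg/yr.
Export to the adjacent reservoir = ΣF_in − (0.3151) = 0.17800 Tg/yr.
Total input to the adjacent reservoir = 0.17800 + 0.1166 = 0.29460 Tg/yr; at steady state this equals its total output.
τ = M / F = 3.515 / 0.29460 = 11.93 yr.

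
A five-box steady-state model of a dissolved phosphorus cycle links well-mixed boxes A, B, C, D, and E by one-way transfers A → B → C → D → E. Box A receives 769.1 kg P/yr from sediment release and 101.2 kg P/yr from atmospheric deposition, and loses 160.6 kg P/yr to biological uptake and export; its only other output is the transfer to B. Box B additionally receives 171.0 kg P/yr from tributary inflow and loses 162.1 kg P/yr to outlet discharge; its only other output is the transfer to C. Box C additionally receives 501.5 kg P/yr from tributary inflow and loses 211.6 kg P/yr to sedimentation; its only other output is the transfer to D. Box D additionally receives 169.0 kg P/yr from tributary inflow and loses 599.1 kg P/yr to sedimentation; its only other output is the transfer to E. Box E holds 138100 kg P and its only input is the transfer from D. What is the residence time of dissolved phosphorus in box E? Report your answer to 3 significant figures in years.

239 yr

Box A: F(A→B) = (769.1 + 101.2) − 160.6 = 709.70 kg P/yr.
Box B: F(B→C) = (709.70 + 171.0) − 162.1 = 718.60 kg P/yr.
Box C: F(C→D) = (718.60 + 501.5) − 211.6 = 1008.5 kg P/yr.
Box D: F(D→E) = (1008.5 + 169.0) − 599.1 = 578.40 kg P/yr.
Box E throughput = its input = 578.40 kg P/yr; τ = 138100 / 578.40 = 238.8 yr.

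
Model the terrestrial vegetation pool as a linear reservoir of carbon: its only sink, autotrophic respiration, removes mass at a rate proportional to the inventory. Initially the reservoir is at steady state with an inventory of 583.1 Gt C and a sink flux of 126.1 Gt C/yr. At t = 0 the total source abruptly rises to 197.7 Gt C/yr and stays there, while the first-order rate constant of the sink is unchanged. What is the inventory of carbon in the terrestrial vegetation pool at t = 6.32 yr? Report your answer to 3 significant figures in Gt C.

The sink rate constant is k = F₀/M₀ = 126.1/583.1 = 0.2163 yr⁻¹.
Solving dM/dt = F₁ − kM with M(0) = M₀ gives M(t) = F₁/k + (M₀ − F₁/k)·e^(−kt).
F₁/k = 197.7/0.2163 = 914.19 Gt C; kt = 0.2163 × 6.32 = 1.367, e^(−kt) = 0.2549.
M(6.32) = 914.19 + (583.1 − 914.19) × 0.2549 = 914.19 − 84.41 = 829.78 Gt C.

830 Gt C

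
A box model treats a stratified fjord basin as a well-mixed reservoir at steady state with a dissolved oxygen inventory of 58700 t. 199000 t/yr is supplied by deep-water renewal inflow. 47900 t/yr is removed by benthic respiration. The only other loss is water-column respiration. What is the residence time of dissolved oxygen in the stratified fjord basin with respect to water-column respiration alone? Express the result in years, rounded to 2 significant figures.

At steady state ΣF_in = ΣF_out.
ΣF_in = 199000 t/yr.
Water-column respiration flux = ΣF_in − (47900) = 199000 − 47900 = 151100 t/yr.
τ = M / F = 58700 / 151100 = 0.3885 yr.

0.39 yr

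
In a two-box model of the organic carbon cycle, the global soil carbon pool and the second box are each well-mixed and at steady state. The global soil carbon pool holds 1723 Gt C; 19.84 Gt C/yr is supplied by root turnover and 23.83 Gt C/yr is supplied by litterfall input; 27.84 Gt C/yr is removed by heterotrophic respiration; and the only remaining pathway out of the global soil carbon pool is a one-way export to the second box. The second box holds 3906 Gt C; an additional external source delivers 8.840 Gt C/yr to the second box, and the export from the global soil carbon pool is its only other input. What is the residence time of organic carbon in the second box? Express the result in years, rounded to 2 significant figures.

160 yr

Balance the global soil carbon pool: ΣF_in = 19.84 + 23.83 = 43.670 Gt C/yr.
Export to the second box = ΣF_in − (27.84) = 15.830 Gt C/yr.
Total input to the second box = 15.830 + 8.840 = 24.670 Gt C/yr; at steady state this equals its total output.
τ = M / F = 3906 / 24.670 = 158.3 yr.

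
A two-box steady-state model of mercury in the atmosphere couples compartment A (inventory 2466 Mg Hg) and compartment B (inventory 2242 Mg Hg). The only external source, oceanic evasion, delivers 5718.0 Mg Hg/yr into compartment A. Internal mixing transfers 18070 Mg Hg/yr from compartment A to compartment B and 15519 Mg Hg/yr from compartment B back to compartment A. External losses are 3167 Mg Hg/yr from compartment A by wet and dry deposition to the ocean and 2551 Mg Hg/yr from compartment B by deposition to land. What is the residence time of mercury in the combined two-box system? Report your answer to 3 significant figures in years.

Treat the two boxes together as one reservoir: the mixing fluxes between them are internal recycling, so τ = ΣM / Σ(external losses).
M_total = 2466 + 2242 = 4708.0 Mg Hg.
ΣF_external_out = 3167 + 2551 = 5718.0 Mg Hg/yr.
τ = M_total / ΣF_ext = 4708.0 / 5718.0 = 0.8234 yr.

0.823 yr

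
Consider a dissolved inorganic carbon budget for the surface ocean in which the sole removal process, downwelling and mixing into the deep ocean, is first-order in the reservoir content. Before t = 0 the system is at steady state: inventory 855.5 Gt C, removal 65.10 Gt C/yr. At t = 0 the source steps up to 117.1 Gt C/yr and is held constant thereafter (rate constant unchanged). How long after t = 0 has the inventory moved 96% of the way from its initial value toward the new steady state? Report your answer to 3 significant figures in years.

τ = M₀/F₀ = 855.5/65.10 = 13.14 yr.
The remaining gap fraction is e^(−t/τ); 96% covered ⇒ e^(−t/τ) = 0.0400.
t = −τ ln(0.0400) = 13.14 × 3.219 = 42.30 yr.

42.3 yr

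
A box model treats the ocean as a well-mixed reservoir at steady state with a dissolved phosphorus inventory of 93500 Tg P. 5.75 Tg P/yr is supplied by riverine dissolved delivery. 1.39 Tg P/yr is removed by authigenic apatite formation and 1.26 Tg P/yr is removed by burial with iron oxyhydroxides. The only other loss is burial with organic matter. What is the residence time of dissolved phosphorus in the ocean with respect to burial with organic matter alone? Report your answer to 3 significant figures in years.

30200 yr

At steady state ΣF_in = ΣF_out.
ΣF_in = 5.7500 Tg P/yr.
Burial with organic matter flux = ΣF_in − (1.39 + 1.26) = 5.7500 − 2.650 = 3.100 Tg P/yr.
τ = M / F = 93500 / 3.100 = 30160 yr.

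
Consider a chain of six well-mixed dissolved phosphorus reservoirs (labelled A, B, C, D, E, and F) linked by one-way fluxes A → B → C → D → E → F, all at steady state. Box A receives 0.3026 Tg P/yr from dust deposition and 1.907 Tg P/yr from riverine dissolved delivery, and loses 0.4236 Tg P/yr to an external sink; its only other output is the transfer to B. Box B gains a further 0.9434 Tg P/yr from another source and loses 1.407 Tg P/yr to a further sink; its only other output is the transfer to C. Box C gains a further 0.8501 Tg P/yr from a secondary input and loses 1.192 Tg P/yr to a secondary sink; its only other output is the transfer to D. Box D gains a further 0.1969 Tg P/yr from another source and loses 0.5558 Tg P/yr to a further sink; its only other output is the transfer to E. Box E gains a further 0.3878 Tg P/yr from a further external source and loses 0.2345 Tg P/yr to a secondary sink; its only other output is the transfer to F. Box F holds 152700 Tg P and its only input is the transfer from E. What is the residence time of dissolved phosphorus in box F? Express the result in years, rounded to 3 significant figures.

Box A: F(A→B) = (0.3026 + 1.907) − 0.4236 = 1.7860 Tg P/yr.
Box B: F(B→C) = (1.7860 + 0.9434) − 1.407 = 1.3224 Tg P/yr.
Box C: F(C→D) = (1.3224 + 0.8501) − 1.192 = 0.98050 Tg P/yr.
Box D: F(D→E) = (0.98050 + 0.1969) − 0.5558 = 0.62160 Tg P/yr.
Box E: F(E→F) = (0.62160 + 0.3878) − 0.2345 = 0.77490 Tg P/yr.
Box F throughput = its input = 0.77490 Tg P/yr; τ = 152700 / 0.77490 = 197100 yr.

197000 yr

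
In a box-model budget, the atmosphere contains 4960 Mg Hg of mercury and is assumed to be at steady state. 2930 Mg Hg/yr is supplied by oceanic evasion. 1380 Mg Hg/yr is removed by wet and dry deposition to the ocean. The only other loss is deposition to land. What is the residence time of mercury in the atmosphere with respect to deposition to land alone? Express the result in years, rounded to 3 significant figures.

3.20 yr

At steady state ΣF_in = ΣF_out.
ΣF_in = 2930.0 Mg Hg/yr.
Deposition to land flux = ΣF_in − (1380) = 2930.0 − 1380 = 1550 Mg Hg/yr.
τ = M / F = 4960 / 1550 = 3.200 yr.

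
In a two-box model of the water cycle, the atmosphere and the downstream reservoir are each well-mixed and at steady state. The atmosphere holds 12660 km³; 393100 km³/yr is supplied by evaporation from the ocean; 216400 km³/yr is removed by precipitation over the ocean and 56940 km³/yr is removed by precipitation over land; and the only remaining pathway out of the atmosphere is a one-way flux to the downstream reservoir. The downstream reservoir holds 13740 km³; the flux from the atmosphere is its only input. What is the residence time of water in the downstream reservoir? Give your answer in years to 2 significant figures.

Balance the atmosphere: ΣF_in = 393100 km³/yr.
Flux to the downstream reservoir = ΣF_in − (216400 + 56940) = 119760 km³/yr.
At steady state the output of the downstream reservoir equals its input, 119760 km³/yr.
τ = M / F = 13740 / 119760 = 0.1147 yr.

0.11 yr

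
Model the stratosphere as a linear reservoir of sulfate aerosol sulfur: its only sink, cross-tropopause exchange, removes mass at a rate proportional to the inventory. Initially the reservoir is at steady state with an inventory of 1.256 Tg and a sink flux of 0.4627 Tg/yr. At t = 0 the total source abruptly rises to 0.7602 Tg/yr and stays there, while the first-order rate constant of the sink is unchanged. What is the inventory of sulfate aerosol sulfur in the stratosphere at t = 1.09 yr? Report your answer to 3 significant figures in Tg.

The sink rate constant is k = F₀/M₀ = 0.4627/1.256 = 0.3684 yr⁻¹.
Solving dM/dt = F₁ − kM with M(0) = M₀ gives M(t) = F₁/k + (M₀ − F₁/k)·e^(−kt).
F₁/k = 0.7602/0.3684 = 2.0636 Tg; kt = 0.3684 × 1.09 = 0.4015, e^(−kt) = 0.6693.
M(1.09) = 2.0636 + (1.256 − 2.0636) × 0.6693 = 2.0636 − 0.5405 = 1.5231 Tg.

1.52 Tg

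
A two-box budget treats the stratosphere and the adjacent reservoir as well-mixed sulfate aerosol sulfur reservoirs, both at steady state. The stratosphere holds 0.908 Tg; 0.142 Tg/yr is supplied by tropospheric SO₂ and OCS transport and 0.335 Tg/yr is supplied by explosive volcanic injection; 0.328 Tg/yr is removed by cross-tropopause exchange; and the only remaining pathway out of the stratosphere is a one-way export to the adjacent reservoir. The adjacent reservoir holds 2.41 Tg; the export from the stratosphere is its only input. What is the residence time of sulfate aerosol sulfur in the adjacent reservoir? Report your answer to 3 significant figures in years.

16.2 yr

Balance the stratosphere: ΣF_in = 0.142 + 0.335 = 0.47700 Tg/yr.
Export to the adjacent reservoir = ΣF_in − (0.328) = 0.14900 Tg/yr.
At steady state the output of the adjacent reservoir equals its input, 0.14900 Tg/yr.
τ = M / F = 2.41 / 0.14900 = 16.17 yr.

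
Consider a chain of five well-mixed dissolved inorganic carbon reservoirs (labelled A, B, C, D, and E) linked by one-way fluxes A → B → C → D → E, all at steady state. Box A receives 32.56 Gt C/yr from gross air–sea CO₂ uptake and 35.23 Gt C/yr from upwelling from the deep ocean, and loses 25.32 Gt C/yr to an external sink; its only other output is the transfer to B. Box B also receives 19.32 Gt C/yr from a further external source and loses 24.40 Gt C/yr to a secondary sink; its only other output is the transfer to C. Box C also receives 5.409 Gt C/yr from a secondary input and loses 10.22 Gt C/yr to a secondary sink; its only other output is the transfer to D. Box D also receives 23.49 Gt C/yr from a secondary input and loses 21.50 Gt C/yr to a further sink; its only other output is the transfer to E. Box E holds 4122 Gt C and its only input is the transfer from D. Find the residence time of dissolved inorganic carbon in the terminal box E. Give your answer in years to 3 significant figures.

Box A: F(A→B) = (32.56 + 35.23) − 25.32 = 42.470 Gt C/yr.
Box B: F(B→C) = (42.470 + 19.32) − 24.40 = 37.390 Gt C/yr.
Box C: F(C→D) = (37.390 + 5.409) − 10.22 = 32.579 Gt C/yr.
Box D: F(D→E) = (32.579 + 23.49) − 21.50 = 34.569 Gt C/yr.
Box E throughput = its input = 34.569 Gt C/yr; τ = 4122 / 34.569 = 119.2 yr.

119 yr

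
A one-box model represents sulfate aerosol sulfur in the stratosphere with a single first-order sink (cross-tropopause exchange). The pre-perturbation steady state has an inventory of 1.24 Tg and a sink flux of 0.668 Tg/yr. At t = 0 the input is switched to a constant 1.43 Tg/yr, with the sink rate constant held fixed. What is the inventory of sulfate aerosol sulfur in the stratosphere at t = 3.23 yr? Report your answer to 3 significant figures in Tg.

τ = M₀/F₀ = 1.24/0.668 = 1.856 yr; rate constant k = 1/τ.
New steady state M_∞ = F₁/k = F₁·τ = 1.43 × 1.856 = 2.6545 Tg.
M(t) = M_∞ + (M₀ − M_∞)·e^(−t/τ); t/τ = 3.23/1.856 = 1.740, so e^(−t/τ) = 0.1755.
M(t) = 2.6545 − 1.414 × 0.1755 = 2.4062 Tg.

2.41 Tg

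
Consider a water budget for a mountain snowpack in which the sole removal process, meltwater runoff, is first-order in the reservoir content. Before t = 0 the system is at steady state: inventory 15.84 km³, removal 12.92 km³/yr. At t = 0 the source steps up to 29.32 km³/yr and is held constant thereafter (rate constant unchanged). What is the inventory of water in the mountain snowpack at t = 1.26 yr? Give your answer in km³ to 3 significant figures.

28.8 km³

The sink rate constant is k = F₀/M₀ = 12.92/15.84 = 0.8157 yr⁻¹.
Solving dM/dt = F₁ − kM with M(0) = M₀ gives M(t) = F₁/k + (M₀ − F₁/k)·e^(−kt).
F₁/k = 29.32/0.8157 = 35.947 km³; kt = 0.8157 × 1.26 = 1.028, e^(−kt) = 0.3578.
M(1.26) = 35.947 + (15.84 − 35.947) × 0.3578 = 35.947 − 7.194 = 28.752 km³.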